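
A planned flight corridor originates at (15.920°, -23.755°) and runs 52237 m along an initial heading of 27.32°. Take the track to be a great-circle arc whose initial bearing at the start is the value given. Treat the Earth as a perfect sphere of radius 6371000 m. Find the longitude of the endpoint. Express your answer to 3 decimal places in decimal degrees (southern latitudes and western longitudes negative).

longitude -23.530°

Central angle δ = d/R = 0.008199 rad.
Start latitude φ₁ = 0.277856 rad; initial bearing θ = 0.476824 rad.
sin φ₂ = sin φ₁ cos δ + cos φ₁ sin δ cos θ = (0.274295)(0.999966) + (0.961646)(0.008199)(0.888457) = 0.281291
φ₂ = asin(0.281291) = 0.285139 rad = 16.337°.
For the longitude increment, Δλ = atan2( sin θ sin δ cos φ₁, cos δ − sin φ₁ sin φ₂ ) = atan2(0.003619, 0.922810) = 0.225°.
Hence λ₂ = -23.755° + 0.225° = -23.530°.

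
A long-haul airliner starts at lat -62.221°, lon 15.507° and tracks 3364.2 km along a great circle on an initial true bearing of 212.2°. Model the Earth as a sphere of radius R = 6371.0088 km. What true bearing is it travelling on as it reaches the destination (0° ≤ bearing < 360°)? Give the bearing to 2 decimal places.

final bearing 292.94°

The arc subtends δ = 3364.2/6371.0088 = 0.528048 rad at the centre.
With φ₁ = -62.221° = -1.085961 rad and θ = 212.2° = 3.703589 rad:
Applying the spherical law of cosines for sides, sin φ₂ = sin φ₁ cos δ + cos φ₁ sin δ cos θ = -0.962949, so φ₂ = -74.355°.
Then Δλ = atan2(-0.125133, 0.011821) = -1.476605 rad, from sin θ sin δ cos φ₁ over cos δ − sin φ₁ sin φ₂.
λ₂ = λ₁ + Δλ = -69.096°.
The forward bearing on arrival equals the back-azimuth from the destination plus 180°.
Back-azimuth from P₂ (-74.35°, -69.10°) to P₁ (-62.22°, 15.51°), with Δλ' = λ₁ − λ₂ = 84.60°: atan2( sin Δλ' cos φ₁ , cos φ₂ sin φ₁ − sin φ₂ cos φ₁ cos Δλ' ) = 112.94°.
Final bearing = (112.94° + 180°) mod 360° = 292.94°.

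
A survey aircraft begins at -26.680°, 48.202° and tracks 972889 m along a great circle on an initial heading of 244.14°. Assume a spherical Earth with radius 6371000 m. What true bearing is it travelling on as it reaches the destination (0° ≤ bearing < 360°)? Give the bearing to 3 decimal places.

Central angle δ = d/R = 0.152706 rad.
With φ₁ = -26.680° = -0.465654 rad and θ = 244.14° = 4.261047 rad:
Destination latitude: φ₂ = arcsin( sin φ₁ cos δ + cos φ₁ sin δ cos θ ) = arcsin(-0.503066) = -30.203°.
Δλ = atan2( sin θ sin δ cos φ₁ , cos δ − sin φ₁ sin φ₂ ) = atan2(-0.122307, 0.762483) = -0.159051 rad = -9.113°.
λ₂ = λ₁ + Δλ = 39.089°.
The forward bearing on arrival equals the back-azimuth from the destination plus 180°.
Back-azimuth from P₂ (-30.203°, 39.089°) to P₁ (-26.680°, 48.202°), with Δλ' = λ₁ − λ₂ = 9.113°: atan2( sin Δλ' cos φ₁ , cos φ₂ sin φ₁ − sin φ₂ cos φ₁ cos Δλ' ) = 68.489°.
Final bearing = (68.489° + 180°) mod 360° = 248.489°.

final bearing 248.489°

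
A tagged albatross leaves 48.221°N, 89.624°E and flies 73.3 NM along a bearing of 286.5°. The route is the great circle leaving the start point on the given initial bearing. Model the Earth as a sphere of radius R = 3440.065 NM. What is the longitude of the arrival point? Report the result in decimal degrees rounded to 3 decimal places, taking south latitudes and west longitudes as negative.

longitude 87.855°

The arc subtends δ = 73.3/3440.065 = 0.021308 rad at the centre.
With φ₁ = 48.221° = 0.841615 rad and θ = 286.5° = 5.000368 rad:
Destination latitude: φ₂ = arcsin( sin φ₁ cos δ + cos φ₁ sin δ cos θ ) = arcsin(0.749583) = 48.554°.
For the longitude increment, Δλ = atan2( sin θ sin δ cos φ₁, cos δ − sin φ₁ sin φ₂ ) = atan2(-0.013611, 0.440794) = -1.769°.
Hence λ₂ = 89.624° + -1.769° = 87.855°.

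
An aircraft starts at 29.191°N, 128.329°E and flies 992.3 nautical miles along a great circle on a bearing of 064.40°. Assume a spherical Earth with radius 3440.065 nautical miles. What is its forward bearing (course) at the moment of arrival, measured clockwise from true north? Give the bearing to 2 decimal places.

final bearing 74.19°

The arc subtends δ = 992.3/3440.065 = 0.288454 rad at the centre.
Converting: φ₁ = 0.509479 rad, θ = 1.123992 rad.
Destination latitude: φ₂ = arcsin( sin φ₁ cos δ + cos φ₁ sin δ cos θ ) = arcsin(0.574877) = 35.091°.
Δλ = atan2( sin θ sin δ cos φ₁ , cos δ − sin φ₁ sin φ₂ ) = atan2(0.223963, 0.678304) = 0.318911 rad = 18.272°.
Hence λ₂ = 128.329° + 18.272° = 146.601°.
The forward bearing on arrival equals the back-azimuth from the destination plus 180°.
Back-azimuth from P₂ (35.09°, 146.60°) to P₁ (29.19°, 128.33°), with Δλ' = λ₁ − λ₂ = -18.27°: atan2( sin Δλ' cos φ₁ , cos φ₂ sin φ₁ − sin φ₂ cos φ₁ cos Δλ' ) = 254.19°.
Final bearing = (254.19° + 180°) mod 360° = 74.19°.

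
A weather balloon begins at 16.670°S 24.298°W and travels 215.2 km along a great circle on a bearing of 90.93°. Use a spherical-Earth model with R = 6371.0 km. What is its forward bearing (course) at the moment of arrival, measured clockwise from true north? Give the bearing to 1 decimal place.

Angular distance δ = d/R = 215.2 / 6371 = 0.033778 rad.
Converting: φ₁ = -0.290946 rad, θ = 1.587028 rad.
Applying the spherical law of cosines for sides, sin φ₂ = sin φ₁ cos δ + cos φ₁ sin δ cos θ = -0.287220, so φ₂ = -16.692°.
For the longitude increment, Δλ = atan2( sin θ sin δ cos φ₁, cos δ − sin φ₁ sin φ₂ ) = atan2(0.032348, 0.917038) = 2.020°.
λ₂ = -24.298° + 2.020° = -22.278°.
The forward bearing on arrival equals the back-azimuth from the destination plus 180°.
Back-azimuth from P₂ (-16.7°, -22.3°) to P₁ (-16.7°, -24.3°), with Δλ' = λ₁ − λ₂ = -2.0°: atan2( sin Δλ' cos φ₁ , cos φ₂ sin φ₁ − sin φ₂ cos φ₁ cos Δλ' ) = 270.4°.
Final bearing = (270.4° + 180°) mod 360° = 90.4°.

final bearing 90.4°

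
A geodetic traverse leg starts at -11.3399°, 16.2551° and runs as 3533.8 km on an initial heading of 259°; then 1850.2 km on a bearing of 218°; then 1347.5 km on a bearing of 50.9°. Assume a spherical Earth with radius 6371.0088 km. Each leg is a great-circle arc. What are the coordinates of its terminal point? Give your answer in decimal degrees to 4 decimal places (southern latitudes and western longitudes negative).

latitude -20.1727°, longitude -17.7148°

Apply the spherical direct solution leg by leg, carrying full precision between legs.
Leg 1: from (-11.3399°, 16.2551°), δ = 3533.8/6371.0088 = 0.554669 rad, θ = 259° → φ = -15.4073°, λ = -16.1742°.
Leg 2: from (-15.4073°, -16.1742°), δ = 1850.2/6371.0088 = 0.290409 rad, θ = 218° → φ = -28.1699°, λ = -27.7098°.
Leg 3: from (-28.1699°, -27.7098°), δ = 1347.5/6371.0088 = 0.211505 rad, θ = 50.9° → φ = -20.1727°, λ = -17.7148°.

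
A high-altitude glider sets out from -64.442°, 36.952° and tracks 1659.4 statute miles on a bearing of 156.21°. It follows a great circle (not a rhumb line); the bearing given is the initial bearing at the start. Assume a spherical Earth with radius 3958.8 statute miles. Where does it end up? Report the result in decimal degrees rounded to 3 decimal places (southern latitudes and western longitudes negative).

latitude -79.971°, longitude 107.464°

Angular distance δ = d/R = 1659.4 / 3958.8 = 0.419167 rad.
Start latitude φ₁ = -1.124725 rad; initial bearing θ = 2.726379 rad.
Destination latitude: φ₂ = arcsin( sin φ₁ cos δ + cos φ₁ sin δ cos θ ) = arcsin(-0.984718) = -79.971°.
Then Δλ = atan2(0.070830, 0.025066) = 1.230669 rad, from sin θ sin δ cos φ₁ over cos δ − sin φ₁ sin φ₂.
Hence λ₂ = 36.952° + 70.512° = 107.464°.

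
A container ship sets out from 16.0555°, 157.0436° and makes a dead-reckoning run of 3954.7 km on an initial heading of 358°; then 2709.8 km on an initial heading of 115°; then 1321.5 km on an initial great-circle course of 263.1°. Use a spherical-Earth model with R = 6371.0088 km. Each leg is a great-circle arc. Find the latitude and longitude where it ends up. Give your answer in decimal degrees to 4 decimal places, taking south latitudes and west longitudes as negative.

Apply the spherical direct solution leg by leg, carrying full precision between legs.
Leg 1: from (16.0555°, 157.0436°), δ = 3954.7/6371.0088 = 0.620734 rad, θ = 358° → φ = 51.5895°, λ = 155.1713°.
Leg 2: from (51.5895°, 155.1713°), δ = 2709.8/6371.0088 = 0.425333 rad, θ = 115° → φ = 37.2592°, λ = -176.8034°.
Leg 3: from (37.2592°, -176.8034°), δ = 1321.5/6371.0088 = 0.207424 rad, θ = 263.1° → φ = 34.9424°, λ = 168.7540°.

latitude 34.9424°, longitude 168.7540°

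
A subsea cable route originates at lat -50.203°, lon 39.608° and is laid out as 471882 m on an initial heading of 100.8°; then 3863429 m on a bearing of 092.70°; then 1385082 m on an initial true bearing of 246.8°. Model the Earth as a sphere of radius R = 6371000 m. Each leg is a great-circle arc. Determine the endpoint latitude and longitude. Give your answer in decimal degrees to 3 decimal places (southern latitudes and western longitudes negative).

latitude -44.648°, longitude 78.832°

Apply the spherical direct solution leg by leg, carrying full precision between legs.
Leg 1: from (-50.203°, 39.608°), δ = 471882/6371000 = 0.074067 rad, θ = 100.8° → φ = -50.813°, λ = 46.214°.
Leg 2: from (-50.813°, 46.214°), δ = 3863429/6371000 = 0.606409 rad, θ = 92.7° → φ = -40.833°, λ = 95.013°.
Leg 3: from (-40.833°, 95.013°), δ = 1385082/6371000 = 0.217404 rad, θ = 246.8° → φ = -44.648°, λ = 78.832°.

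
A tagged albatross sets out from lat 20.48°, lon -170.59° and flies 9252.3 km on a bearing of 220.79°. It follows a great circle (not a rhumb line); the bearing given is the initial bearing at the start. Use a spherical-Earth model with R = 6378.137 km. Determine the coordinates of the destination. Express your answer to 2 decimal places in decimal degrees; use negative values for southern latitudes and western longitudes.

Central angle δ = d/R = 1.450627 rad.
With φ₁ = 20.48° = 0.357443 rad and θ = 220.79° = 3.853512 rad:
Applying the spherical law of cosines for sides, sin φ₂ = sin φ₁ cos δ + cos φ₁ sin δ cos θ = -0.662197, so φ₂ = -41.47°.
Δλ = atan2( sin θ sin δ cos φ₁ , cos δ − sin φ₁ sin φ₂ ) = atan2(-0.607583, 0.351570) = -1.046234 rad = -59.94°.
λ₂ = -170.59° + -59.94° = -230.53°, normalized to (−180°, 180°] → 129.47°.

latitude -41.47°, longitude 129.47°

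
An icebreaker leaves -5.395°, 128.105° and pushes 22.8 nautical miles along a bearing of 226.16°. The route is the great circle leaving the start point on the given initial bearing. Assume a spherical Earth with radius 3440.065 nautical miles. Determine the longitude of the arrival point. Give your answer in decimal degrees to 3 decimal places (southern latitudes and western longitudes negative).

longitude 127.830°

δ = 22.8/3440.065 = 0.006628 rad (0.3797°).
Converting: φ₁ = -0.094161 rad, θ = 3.947237 rad.
sin φ₂ = sin φ₁ cos δ + cos φ₁ sin δ cos θ = (-0.094021)(0.999978) + (0.995570)(0.006628)(-0.692647) = -0.098590
φ₂ = asin(-0.098590) = -0.098750 rad = -5.658°.
Then Δλ = atan2(-0.004759, 0.990708) = -0.004804 rad, from sin θ sin δ cos φ₁ over cos δ − sin φ₁ sin φ₂.
Hence λ₂ = 128.105° + -0.275° = 127.830°.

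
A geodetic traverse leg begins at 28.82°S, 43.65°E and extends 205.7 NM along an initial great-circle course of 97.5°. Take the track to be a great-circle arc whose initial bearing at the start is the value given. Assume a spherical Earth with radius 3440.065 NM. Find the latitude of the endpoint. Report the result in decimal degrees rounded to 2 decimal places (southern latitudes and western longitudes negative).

latitude -29.21°

The arc subtends δ = 205.7/3440.065 = 0.059795 rad at the centre.
Converting: φ₁ = -0.503004 rad, θ = 1.701696 rad.
sin φ₂ = sin φ₁ cos δ + cos φ₁ sin δ cos θ = (-0.482060)(0.998213) + (0.876138)(0.059760)(-0.130526) = -0.488032
φ₂ = asin(-0.488032) = -0.509834 rad = -29.21°.
Then Δλ = atan2(0.051910, 0.762952) = 0.067933 rad, from sin θ sin δ cos φ₁ over cos δ − sin φ₁ sin φ₂.
λ₂ = λ₁ + Δλ = 47.54°.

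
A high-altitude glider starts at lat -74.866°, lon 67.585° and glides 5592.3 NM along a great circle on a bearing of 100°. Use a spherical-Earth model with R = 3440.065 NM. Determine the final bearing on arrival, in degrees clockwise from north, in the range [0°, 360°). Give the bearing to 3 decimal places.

final bearing 14.899°

Angular distance δ = d/R = 5592.3 / 3440.065 = 1.625638 rad.
Converting: φ₁ = -1.306658 rad, θ = 1.745329 rad.
Applying the spherical law of cosines for sides, sin φ₂ = sin φ₁ cos δ + cos φ₁ sin δ cos θ = 0.007646, so φ₂ = 0.438°.
Δλ = atan2( sin θ sin δ cos φ₁ , cos δ − sin φ₁ sin φ₂ ) = atan2(0.256724, -0.047434) = 1.753501 rad = 100.468°.
λ₂ = λ₁ + Δλ = 168.053°.
The forward bearing on arrival equals the back-azimuth from the destination plus 180°.
Back-azimuth from P₂ (0.438°, 168.053°) to P₁ (-74.866°, 67.585°), with Δλ' = λ₁ − λ₂ = -100.468°: atan2( sin Δλ' cos φ₁ , cos φ₂ sin φ₁ − sin φ₂ cos φ₁ cos Δλ' ) = 194.899°.
Final bearing = (194.899° + 180°) mod 360° = 14.899°.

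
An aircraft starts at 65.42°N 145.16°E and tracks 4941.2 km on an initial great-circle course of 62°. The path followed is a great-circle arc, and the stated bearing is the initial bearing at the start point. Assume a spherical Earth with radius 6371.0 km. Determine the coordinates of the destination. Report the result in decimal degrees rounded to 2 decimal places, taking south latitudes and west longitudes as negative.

latitude 51.82°, longitude -124.66°

Angular distance δ = d/R = 4941.2 / 6371 = 0.775577 rad.
Start latitude φ₁ = 1.141794 rad; initial bearing θ = 1.082104 rad.
sin φ₂ = sin φ₁ cos δ + cos φ₁ sin δ cos θ = (0.909381)(0.714017) + (0.415963)(0.700128)(0.469472) = 0.786037
φ₂ = asin(0.786037) = 0.904372 rad = 51.82°.
Δλ = atan2( sin θ sin δ cos φ₁ , cos δ − sin φ₁ sin φ₂ ) = atan2(0.257139, -0.000790) = 1.573869 rad = 90.18°.
λ₂ = 145.16° + 90.18° = 235.34°, normalized to (−180°, 180°] → -124.66°.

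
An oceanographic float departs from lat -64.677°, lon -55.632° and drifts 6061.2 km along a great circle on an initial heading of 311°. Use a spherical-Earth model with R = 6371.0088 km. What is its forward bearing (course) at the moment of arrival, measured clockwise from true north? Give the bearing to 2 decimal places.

final bearing 340.25°

δ = 6061.2/6371.0088 = 0.951372 rad (54.5096°).
With φ₁ = -64.677° = -1.128827 rad and θ = 311° = 5.427974 rad:
Destination latitude: φ₂ = arcsin( sin φ₁ cos δ + cos φ₁ sin δ cos θ ) = arcsin(-0.296304) = -17.236°.
Δλ = atan2( sin θ sin δ cos φ₁ , cos δ − sin φ₁ sin φ₂ ) = atan2(-0.262832, 0.312734) = -0.698914 rad = -40.045°.
λ₂ = -55.632° + -40.045° = -95.677°.
The forward bearing on arrival equals the back-azimuth from the destination plus 180°.
Back-azimuth from P₂ (-17.24°, -95.68°) to P₁ (-64.68°, -55.63°), with Δλ' = λ₁ − λ₂ = 40.04°: atan2( sin Δλ' cos φ₁ , cos φ₂ sin φ₁ − sin φ₂ cos φ₁ cos Δλ' ) = 160.25°.
Final bearing = (160.25° + 180°) mod 360° = 340.25°.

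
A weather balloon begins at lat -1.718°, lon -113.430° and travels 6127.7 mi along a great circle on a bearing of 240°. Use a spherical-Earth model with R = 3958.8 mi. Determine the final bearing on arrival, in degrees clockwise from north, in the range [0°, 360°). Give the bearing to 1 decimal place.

δ = 6127.7/3958.8 = 1.547868 rad (88.6863°).
Converting: φ₁ = -0.029985 rad, θ = 4.188790 rad.
Applying the spherical law of cosines for sides, sin φ₂ = sin φ₁ cos δ + cos φ₁ sin δ cos θ = -0.500331, so φ₂ = -30.022°.
For the longitude increment, Δλ = atan2( sin θ sin δ cos φ₁, cos δ − sin φ₁ sin φ₂ ) = atan2(-0.865409, 0.007926) = -89.475°.
λ₂ = -113.430° + -89.475° = -202.905°, normalized to (−180°, 180°] → 157.095°.
The forward bearing on arrival equals the back-azimuth from the destination plus 180°.
Back-azimuth from P₂ (-30.0°, 157.1°) to P₁ (-1.7°, -113.4°), with Δλ' = λ₁ − λ₂ = -270.5°: atan2( sin Δλ' cos φ₁ , cos φ₂ sin φ₁ − sin φ₂ cos φ₁ cos Δλ' ) = 91.2°.
Final bearing = (91.2° + 180°) mod 360° = 271.2°.

final bearing 271.2°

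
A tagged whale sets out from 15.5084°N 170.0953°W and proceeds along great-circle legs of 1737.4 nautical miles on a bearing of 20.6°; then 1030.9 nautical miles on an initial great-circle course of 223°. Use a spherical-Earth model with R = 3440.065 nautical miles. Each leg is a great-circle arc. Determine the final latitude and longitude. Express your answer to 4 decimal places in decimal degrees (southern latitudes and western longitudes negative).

latitude 28.7080°, longitude -170.1018°

Apply the spherical direct solution leg by leg, carrying full precision between legs.
Leg 1: from (15.5084°, -170.0953°), δ = 1737.4/3440.065 = 0.505049 rad, θ = 20.6° → φ = 42.0995°, λ = -156.8313°.
Leg 2: from (42.0995°, -156.8313°), δ = 1030.9/3440.065 = 0.299675 rad, θ = 223° → φ = 28.7080°, λ = -170.1018°.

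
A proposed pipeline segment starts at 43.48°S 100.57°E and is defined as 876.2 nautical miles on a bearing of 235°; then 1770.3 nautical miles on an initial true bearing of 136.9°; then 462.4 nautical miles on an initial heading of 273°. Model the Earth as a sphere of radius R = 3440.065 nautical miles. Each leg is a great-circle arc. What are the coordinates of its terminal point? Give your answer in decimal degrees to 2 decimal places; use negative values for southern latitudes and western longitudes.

latitude -62.71°, longitude 115.16°

Apply the spherical direct solution leg by leg, carrying full precision between legs.
Leg 1: from (-43.48°, 100.57°), δ = 876.2/3440.065 = 0.254704 rad, θ = 235° → φ = -50.42°, λ = 81.67°.
Leg 2: from (-50.42°, 81.67°), δ = 1770.3/3440.065 = 0.514612 rad, θ = 136.9° → φ = -64.15°, λ = 132.13°.
Leg 3: from (-64.15°, 132.13°), δ = 462.4/3440.065 = 0.134416 rad, θ = 273° → φ = -62.71°, λ = 115.16°.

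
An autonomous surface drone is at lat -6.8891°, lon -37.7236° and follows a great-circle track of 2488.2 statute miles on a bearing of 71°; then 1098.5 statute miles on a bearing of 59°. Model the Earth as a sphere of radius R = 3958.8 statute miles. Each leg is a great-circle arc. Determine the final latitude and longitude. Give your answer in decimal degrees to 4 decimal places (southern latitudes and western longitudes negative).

latitude 13.2929°, longitude 10.1791°

Apply the spherical direct solution leg by leg, carrying full precision between legs.
Leg 1: from (-6.8891°, -37.7236°), δ = 2488.2/3958.8 = 0.628524 rad, θ = 71° → φ = 5.3368°, λ = -3.7826°.
Leg 2: from (5.3368°, -3.7826°), δ = 1098.5/3958.8 = 0.277483 rad, θ = 59° → φ = 13.2929°, λ = 10.1791°.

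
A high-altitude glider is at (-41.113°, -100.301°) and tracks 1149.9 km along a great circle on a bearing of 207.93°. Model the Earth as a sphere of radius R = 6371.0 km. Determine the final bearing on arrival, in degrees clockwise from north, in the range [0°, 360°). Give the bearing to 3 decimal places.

δ = 1149.9/6371 = 0.180490 rad (10.3413°).
Converting: φ₁ = -0.717557 rad, θ = 3.629063 rad.
Destination latitude: φ₂ = arcsin( sin φ₁ cos δ + cos φ₁ sin δ cos θ ) = arcsin(-0.766358) = -50.028°.
Δλ = atan2( sin θ sin δ cos φ₁ , cos δ − sin φ₁ sin φ₂ ) = atan2(-0.063348, 0.479840) = -0.131261 rad = -7.521°.
λ₂ = λ₁ + Δλ = -107.822°.
The forward bearing on arrival equals the back-azimuth from the destination plus 180°.
Back-azimuth from P₂ (-50.028°, -107.822°) to P₁ (-41.113°, -100.301°), with Δλ' = λ₁ − λ₂ = 7.521°: atan2( sin Δλ' cos φ₁ , cos φ₂ sin φ₁ − sin φ₂ cos φ₁ cos Δλ' ) = 33.321°.
Final bearing = (33.321° + 180°) mod 360° = 213.321°.

final bearing 213.321°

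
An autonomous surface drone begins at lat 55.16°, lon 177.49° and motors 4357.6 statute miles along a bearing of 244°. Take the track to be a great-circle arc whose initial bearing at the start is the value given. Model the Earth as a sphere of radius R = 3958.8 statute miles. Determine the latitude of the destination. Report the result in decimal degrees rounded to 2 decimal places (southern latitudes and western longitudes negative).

Central angle δ = d/R = 1.100738 rad.
Start latitude φ₁ = 0.962724 rad; initial bearing θ = 4.258603 rad.
Destination latitude: φ₂ = arcsin( sin φ₁ cos δ + cos φ₁ sin δ cos θ ) = arcsin(0.148476) = 8.54°.
Δλ = atan2( sin θ sin δ cos φ₁ , cos δ − sin φ₁ sin φ₂ ) = atan2(-0.457779, 0.331077) = -0.944653 rad = -54.12°.
Hence λ₂ = 177.49° + -54.12° = 123.37°.

latitude 8.54°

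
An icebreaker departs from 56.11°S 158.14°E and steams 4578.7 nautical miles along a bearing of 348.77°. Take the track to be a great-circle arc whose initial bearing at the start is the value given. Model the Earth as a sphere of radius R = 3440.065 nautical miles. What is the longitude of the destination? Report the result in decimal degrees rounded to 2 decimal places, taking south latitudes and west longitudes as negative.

longitude 146.56°

δ = 4578.7/3440.065 = 1.330992 rad (76.2602°).
Converting: φ₁ = -0.979304 rad, θ = 6.087185 rad.
Destination latitude: φ₂ = arcsin( sin φ₁ cos δ + cos φ₁ sin δ cos θ ) = arcsin(0.334112) = 19.52°.
Then Δλ = atan2(-0.105484, 0.514862) = -0.202082 rad, from sin θ sin δ cos φ₁ over cos δ − sin φ₁ sin φ₂.
Hence λ₂ = 158.14° + -11.58° = 146.56°.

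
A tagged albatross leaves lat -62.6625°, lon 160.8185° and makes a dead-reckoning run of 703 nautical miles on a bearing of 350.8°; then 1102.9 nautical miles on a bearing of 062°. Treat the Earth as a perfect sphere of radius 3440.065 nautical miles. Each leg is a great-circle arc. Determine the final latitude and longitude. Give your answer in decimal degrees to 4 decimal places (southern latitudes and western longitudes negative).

latitude -40.1822°, longitude 179.2179°

Apply the spherical direct solution leg by leg, carrying full precision between legs.
Leg 1: from (-62.6625°, 160.8185°), δ = 703/3440.065 = 0.204357 rad, θ = 350.8° → φ = -51.0629°, λ = 157.8592°.
Leg 2: from (-51.0629°, 157.8592°), δ = 1102.9/3440.065 = 0.320604 rad, θ = 62° → φ = -40.1822°, λ = 179.2179°.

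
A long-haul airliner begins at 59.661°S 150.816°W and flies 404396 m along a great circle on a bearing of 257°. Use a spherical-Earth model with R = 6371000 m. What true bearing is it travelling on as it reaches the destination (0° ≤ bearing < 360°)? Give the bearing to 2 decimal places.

Central angle δ = d/R = 0.063474 rad.
With φ₁ = -59.661° = -1.041281 rad and θ = 257° = 4.485496 rad:
sin φ₂ = sin φ₁ cos δ + cos φ₁ sin δ cos θ = (-0.863052)(0.997986) + (0.505115)(0.063432)(-0.224951) = -0.868521
φ₂ = asin(-0.868521) = -1.052211 rad = -60.287°.
Then Δλ = atan2(-0.031219, 0.248407) = -0.125022 rad, from sin θ sin δ cos φ₁ over cos δ − sin φ₁ sin φ₂.
Hence λ₂ = -150.816° + -7.163° = -157.979°.
The forward bearing on arrival equals the back-azimuth from the destination plus 180°.
Back-azimuth from P₂ (-60.29°, -157.98°) to P₁ (-59.66°, -150.82°), with Δλ' = λ₁ − λ₂ = 7.16°: atan2( sin Δλ' cos φ₁ , cos φ₂ sin φ₁ − sin φ₂ cos φ₁ cos Δλ' ) = 83.20°.
Final bearing = (83.20° + 180°) mod 360° = 263.20°.

final bearing 263.20°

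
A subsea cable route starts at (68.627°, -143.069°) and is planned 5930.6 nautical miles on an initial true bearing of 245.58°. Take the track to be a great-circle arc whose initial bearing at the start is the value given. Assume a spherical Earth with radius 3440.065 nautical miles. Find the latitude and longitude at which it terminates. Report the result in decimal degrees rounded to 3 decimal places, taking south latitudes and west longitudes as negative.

Central angle δ = d/R = 1.723979 rad.
With φ₁ = 68.627° = 1.197767 rad and θ = 245.58° = 4.286180 rad:
Applying the spherical law of cosines for sides, sin φ₂ = sin φ₁ cos δ + cos φ₁ sin δ cos θ = -0.290993, so φ₂ = -16.917°.
For the longitude increment, Δλ = atan2( sin θ sin δ cos φ₁, cos δ − sin φ₁ sin φ₂ ) = atan2(-0.327950, 0.118397) = -70.149°.
λ₂ = -143.069° + -70.149° = -213.218°, normalized to (−180°, 180°] → 146.782°.

latitude -16.917°, longitude 146.782°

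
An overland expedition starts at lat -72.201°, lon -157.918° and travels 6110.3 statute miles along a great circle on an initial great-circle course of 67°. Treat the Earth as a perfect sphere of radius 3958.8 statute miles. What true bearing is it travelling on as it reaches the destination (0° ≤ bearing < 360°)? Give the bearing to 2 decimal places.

final bearing 16.42°

Angular distance δ = d/R = 6110.3 / 3958.8 = 1.543473 rad.
Converting: φ₁ = -1.260145 rad, θ = 1.169371 rad.
Destination latitude: φ₂ = arcsin( sin φ₁ cos δ + cos φ₁ sin δ cos θ ) = arcsin(0.093381) = 5.358°.
For the longitude increment, Δλ = atan2( sin θ sin δ cos φ₁, cos δ − sin φ₁ sin φ₂ ) = atan2(0.281274, 0.116232) = 67.548°.
λ₂ = λ₁ + Δλ = -90.370°.
The forward bearing on arrival equals the back-azimuth from the destination plus 180°.
Back-azimuth from P₂ (5.36°, -90.37°) to P₁ (-72.20°, -157.92°), with Δλ' = λ₁ − λ₂ = -67.55°: atan2( sin Δλ' cos φ₁ , cos φ₂ sin φ₁ − sin φ₂ cos φ₁ cos Δλ' ) = 196.42°.
Final bearing = (196.42° + 180°) mod 360° = 16.42°.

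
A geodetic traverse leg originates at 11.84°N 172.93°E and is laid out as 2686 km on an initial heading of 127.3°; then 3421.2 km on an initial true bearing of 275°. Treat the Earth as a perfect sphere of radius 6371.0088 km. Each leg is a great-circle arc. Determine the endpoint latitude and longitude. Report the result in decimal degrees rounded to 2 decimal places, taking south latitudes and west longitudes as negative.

Apply the spherical direct solution leg by leg, carrying full precision between legs.
Leg 1: from (11.84°, 172.93°), δ = 2686/6371.0088 = 0.421597 rad, θ = 127.3° → φ = -3.18°, λ = -168.04°.
Leg 2: from (-3.18°, -168.04°), δ = 3421.2/6371.0088 = 0.536995 rad, θ = 275° → φ = -0.18°, λ = 161.32°.

latitude -0.18°, longitude 161.32°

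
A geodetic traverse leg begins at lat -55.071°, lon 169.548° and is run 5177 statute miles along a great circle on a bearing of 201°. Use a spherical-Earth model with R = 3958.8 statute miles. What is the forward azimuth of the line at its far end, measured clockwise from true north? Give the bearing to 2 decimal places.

final bearing 342.55°

δ = 5177/3958.8 = 1.307720 rad (74.9268°).
Start latitude φ₁ = -0.961170 rad; initial bearing θ = 3.508112 rad.
sin φ₂ = sin φ₁ cos δ + cos φ₁ sin δ cos θ = (-0.819862)(0.260053) + (0.572561)(0.965594)(-0.933580) = -0.729348
φ₂ = asin(-0.729348) = -0.817369 rad = -46.832°.
For the longitude increment, Δλ = atan2( sin θ sin δ cos φ₁, cos δ − sin φ₁ sin φ₂ ) = atan2(-0.198128, -0.337912) = -149.616°.
λ₂ = 169.548° + -149.616° = 19.932°.
The forward bearing on arrival equals the back-azimuth from the destination plus 180°.
Back-azimuth from P₂ (-46.83°, 19.93°) to P₁ (-55.07°, 169.55°), with Δλ' = λ₁ − λ₂ = 149.62°: atan2( sin Δλ' cos φ₁ , cos φ₂ sin φ₁ − sin φ₂ cos φ₁ cos Δλ' ) = 162.55°.
Final bearing = (162.55° + 180°) mod 360° = 342.55°.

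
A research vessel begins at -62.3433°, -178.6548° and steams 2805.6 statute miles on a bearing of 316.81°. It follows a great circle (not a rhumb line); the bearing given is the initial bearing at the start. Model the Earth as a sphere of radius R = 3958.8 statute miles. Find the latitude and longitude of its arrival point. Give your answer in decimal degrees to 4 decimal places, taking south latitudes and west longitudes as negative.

latitude -26.8852°, longitude 151.3826°

Angular distance δ = d/R = 2805.6 / 3958.8 = 0.708700 rad.
Converting: φ₁ = -1.088096 rad, θ = 5.529378 rad.
Destination latitude: φ₂ = arcsin( sin φ₁ cos δ + cos φ₁ sin δ cos θ ) = arcsin(-0.452204) = -26.8852°.
For the longitude increment, Δλ = atan2( sin θ sin δ cos φ₁, cos δ − sin φ₁ sin φ₂ ) = atan2(-0.206767, 0.358672) = -29.9626°.
λ₂ = -178.6548° + -29.9626° = -208.6174°, normalized to (−180°, 180°] → 151.3826°.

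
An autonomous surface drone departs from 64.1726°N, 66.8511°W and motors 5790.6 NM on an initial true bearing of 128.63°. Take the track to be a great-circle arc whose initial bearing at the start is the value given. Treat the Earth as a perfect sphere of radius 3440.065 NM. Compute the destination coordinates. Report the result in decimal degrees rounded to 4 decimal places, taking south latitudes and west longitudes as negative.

latitude -21.7956°, longitude -10.1289°

δ = 5790.6/3440.065 = 1.683282 rad (96.4450°).
Start latitude φ₁ = 1.120023 rad; initial bearing θ = 2.245017 rad.
Applying the spherical law of cosines for sides, sin φ₂ = sin φ₁ cos δ + cos φ₁ sin δ cos θ = -0.371296, so φ₂ = -21.7956°.
For the longitude increment, Δλ = atan2( sin θ sin δ cos φ₁, cos δ − sin φ₁ sin φ₂ ) = atan2(0.338185, 0.221959) = 56.7222°.
Hence λ₂ = -66.8511° + 56.7222° = -10.1289°.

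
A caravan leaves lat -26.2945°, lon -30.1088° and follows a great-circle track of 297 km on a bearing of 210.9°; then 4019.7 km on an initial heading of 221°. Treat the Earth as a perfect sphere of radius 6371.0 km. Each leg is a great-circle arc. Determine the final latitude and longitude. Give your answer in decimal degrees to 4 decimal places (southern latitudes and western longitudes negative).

Apply the spherical direct solution leg by leg, carrying full precision between legs.
Leg 1: from (-26.2945°, -30.1088°), δ = 297/6371 = 0.046617 rad, θ = 210.9° → φ = -28.5779°, λ = -31.6704°.
Leg 2: from (-28.5779°, -31.6704°), δ = 4019.7/6371 = 0.630937 rad, θ = 221° → φ = -51.0069°, λ = -69.6265°.

latitude -51.0069°, longitude -69.6265°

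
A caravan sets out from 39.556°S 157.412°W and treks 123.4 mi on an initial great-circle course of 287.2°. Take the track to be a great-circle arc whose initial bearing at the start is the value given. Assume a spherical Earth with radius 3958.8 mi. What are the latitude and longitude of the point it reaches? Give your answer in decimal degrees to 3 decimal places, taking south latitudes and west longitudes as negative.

Angular distance δ = d/R = 123.4 / 3958.8 = 0.031171 rad.
Start latitude φ₁ = -0.690382 rad; initial bearing θ = 5.012586 rad.
Applying the spherical law of cosines for sides, sin φ₂ = sin φ₁ cos δ + cos φ₁ sin δ cos θ = -0.629417, so φ₂ = -39.007°.
Then Δλ = atan2(-0.022954, 0.598681) = -0.038323 rad, from sin θ sin δ cos φ₁ over cos δ − sin φ₁ sin φ₂.
λ₂ = -157.412° + -2.196° = -159.608°.

latitude -39.007°, longitude -159.608°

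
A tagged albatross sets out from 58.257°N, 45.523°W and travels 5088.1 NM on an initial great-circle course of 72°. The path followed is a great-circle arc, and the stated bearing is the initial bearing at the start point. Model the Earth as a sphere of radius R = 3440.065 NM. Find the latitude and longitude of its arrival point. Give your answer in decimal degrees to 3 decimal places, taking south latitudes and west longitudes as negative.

latitude 13.874°, longitude 57.181°

Central angle δ = d/R = 1.479071 rad.
With φ₁ = 58.257° = 1.016776 rad and θ = 72° = 1.256637 rad:
Destination latitude: φ₂ = arcsin( sin φ₁ cos δ + cos φ₁ sin δ cos θ ) = arcsin(0.239789) = 13.874°.
Δλ = atan2( sin θ sin δ cos φ₁ , cos δ − sin φ₁ sin φ₂ ) = atan2(0.498257, -0.112324) = 1.792523 rad = 102.704°.
Hence λ₂ = -45.523° + 102.704° = 57.181°.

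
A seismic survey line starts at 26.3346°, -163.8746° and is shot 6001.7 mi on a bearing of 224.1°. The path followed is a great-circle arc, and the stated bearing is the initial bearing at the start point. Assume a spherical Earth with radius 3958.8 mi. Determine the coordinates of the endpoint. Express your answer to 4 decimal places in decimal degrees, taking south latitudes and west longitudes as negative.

The arc subtends δ = 6001.7/3958.8 = 1.516040 rad at the centre.
With φ₁ = 26.3346° = 0.459625 rad and θ = 224.1° = 3.911283 rad:
sin φ₂ = sin φ₁ cos δ + cos φ₁ sin δ cos θ = (0.443612)(0.054729) + (0.896219)(0.998501)(-0.718126) = -0.618355
φ₂ = asin(-0.618355) = -0.666648 rad = -38.1961°.
Δλ = atan2( sin θ sin δ cos φ₁ , cos δ − sin φ₁ sin φ₂ ) = atan2(-0.622755, 0.329039) = -1.084719 rad = -62.1498°.
λ₂ = -163.8746° + -62.1498° = -226.0244°, normalized to (−180°, 180°] → 133.9756°.

latitude -38.1961°, longitude 133.9756°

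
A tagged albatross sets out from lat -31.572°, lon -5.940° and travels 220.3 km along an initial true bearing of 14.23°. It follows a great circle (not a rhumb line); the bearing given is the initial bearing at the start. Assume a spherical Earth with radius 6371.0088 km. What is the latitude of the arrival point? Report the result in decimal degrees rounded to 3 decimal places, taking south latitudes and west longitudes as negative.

Angular distance δ = d/R = 220.3 / 6371.0088 = 0.034579 rad.
Converting: φ₁ = -0.551035 rad, θ = 0.248360 rad.
sin φ₂ = sin φ₁ cos δ + cos φ₁ sin δ cos θ = (-0.523570)(0.999402) + (0.851983)(0.034572)(0.969317) = -0.494706
φ₂ = asin(-0.494706) = -0.517496 rad = -29.650°.
For the longitude increment, Δλ = atan2( sin θ sin δ cos φ₁, cos δ − sin φ₁ sin φ₂ ) = atan2(0.007240, 0.740389) = 0.560°.
Hence λ₂ = -5.940° + 0.560° = -5.380°.

latitude -29.650°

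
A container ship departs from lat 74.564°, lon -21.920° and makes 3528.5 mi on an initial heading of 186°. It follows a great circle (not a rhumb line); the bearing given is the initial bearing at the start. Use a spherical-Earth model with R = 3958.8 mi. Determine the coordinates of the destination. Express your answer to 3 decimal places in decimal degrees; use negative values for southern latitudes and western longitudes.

latitude 23.567°, longitude -27.009°

Central angle δ = d/R = 0.891305 rad.
Converting: φ₁ = 1.301387 rad, θ = 3.246312 rad.
sin φ₂ = sin φ₁ cos δ + cos φ₁ sin δ cos θ = (0.963928)(0.628397) + (0.266162)(0.777893)(-0.994522) = 0.399819
φ₂ = asin(0.399819) = 0.411319 rad = 23.567°.
For the longitude increment, Δλ = atan2( sin θ sin δ cos φ₁, cos δ − sin φ₁ sin φ₂ ) = atan2(-0.021642, 0.243001) = -5.089°.
λ₂ = λ₁ + Δλ = -27.009°.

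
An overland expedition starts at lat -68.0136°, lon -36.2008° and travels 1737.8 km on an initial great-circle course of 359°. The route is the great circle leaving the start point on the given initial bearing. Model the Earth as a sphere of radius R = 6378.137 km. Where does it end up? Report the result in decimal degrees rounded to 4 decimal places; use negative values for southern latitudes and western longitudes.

Central angle δ = d/R = 0.272462 rad.
Converting: φ₁ = -1.187061 rad, θ = 6.265732 rad.
Applying the spherical law of cosines for sides, sin φ₂ = sin φ₁ cos δ + cos φ₁ sin δ cos θ = -0.792333, so φ₂ = -52.4041°.
For the longitude increment, Δλ = atan2( sin θ sin δ cos φ₁, cos δ − sin φ₁ sin φ₂ ) = atan2(-0.001758, 0.228402) = -0.4411°.
Hence λ₂ = -36.2008° + -0.4411° = -36.6419°.

latitude -52.4041°, longitude -36.6419°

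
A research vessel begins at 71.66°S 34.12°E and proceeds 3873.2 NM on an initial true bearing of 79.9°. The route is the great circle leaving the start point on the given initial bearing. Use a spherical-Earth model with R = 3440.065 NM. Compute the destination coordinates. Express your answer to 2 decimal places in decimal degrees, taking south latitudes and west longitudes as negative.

latitude -21.02°, longitude 106.30°

δ = 3873.2/3440.065 = 1.125909 rad (64.5098°).
With φ₁ = -71.66° = -1.250703 rad and θ = 79.9° = 1.394518 rad:
sin φ₂ = sin φ₁ cos δ + cos φ₁ sin δ cos θ = (-0.949206)(0.430356) + (0.314655)(0.902659)(0.175367) = -0.358688
φ₂ = asin(-0.358688) = -0.366862 rad = -21.02°.
Δλ = atan2( sin θ sin δ cos φ₁ , cos δ − sin φ₁ sin φ₂ ) = atan2(0.279625, 0.089887) = 1.259772 rad = 72.18°.
λ₂ = 34.12° + 72.18° = 106.30°.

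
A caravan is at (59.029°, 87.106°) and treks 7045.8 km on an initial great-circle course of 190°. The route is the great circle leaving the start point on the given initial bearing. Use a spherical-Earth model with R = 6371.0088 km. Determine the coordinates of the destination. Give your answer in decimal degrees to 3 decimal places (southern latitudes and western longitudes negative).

latitude -3.934°, longitude 78.155°

δ = 7045.8/6371.0088 = 1.105916 rad (63.3643°).
With φ₁ = 59.029° = 1.030250 rad and θ = 190° = 3.316126 rad:
Applying the spherical law of cosines for sides, sin φ₂ = sin φ₁ cos δ + cos φ₁ sin δ cos θ = -0.068605, so φ₂ = -3.934°.
For the longitude increment, Δλ = atan2( sin θ sin δ cos φ₁, cos δ − sin φ₁ sin φ₂ ) = atan2(-0.079877, 0.507140) = -8.951°.
λ₂ = λ₁ + Δλ = 78.155°.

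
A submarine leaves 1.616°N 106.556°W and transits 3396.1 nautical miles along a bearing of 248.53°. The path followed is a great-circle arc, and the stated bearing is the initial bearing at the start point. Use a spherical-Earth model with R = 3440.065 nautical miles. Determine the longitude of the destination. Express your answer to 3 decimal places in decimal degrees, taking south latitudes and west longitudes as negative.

Central angle δ = d/R = 0.987220 rad.
Start latitude φ₁ = 0.028205 rad; initial bearing θ = 4.337667 rad.
sin φ₂ = sin φ₁ cos δ + cos φ₁ sin δ cos θ = (0.028201)(0.551012) + (0.999602)(0.834497)(-0.366014) = -0.289777
φ₂ = asin(-0.289777) = -0.293994 rad = -16.845°.
For the longitude increment, Δλ = atan2( sin θ sin δ cos φ₁, cos δ − sin φ₁ sin φ₂ ) = atan2(-0.776282, 0.559184) = -54.233°.
λ₂ = λ₁ + Δλ = -160.789°.

longitude -160.789°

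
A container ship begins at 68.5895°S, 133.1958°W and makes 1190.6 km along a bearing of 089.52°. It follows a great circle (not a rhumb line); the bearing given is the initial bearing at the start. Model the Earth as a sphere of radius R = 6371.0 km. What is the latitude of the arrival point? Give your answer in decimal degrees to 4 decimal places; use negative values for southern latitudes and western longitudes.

latitude -66.0940°

Angular distance δ = d/R = 1190.6 / 6371 = 0.186878 rad.
Converting: φ₁ = -1.197113 rad, θ = 1.562419 rad.
Destination latitude: φ₂ = arcsin( sin φ₁ cos δ + cos φ₁ sin δ cos θ ) = arcsin(-0.914211) = -66.0940°.
Then Δλ = atan2(0.067821, 0.131468) = 0.476263 rad, from sin θ sin δ cos φ₁ over cos δ − sin φ₁ sin φ₂.
λ₂ = λ₁ + Δλ = -105.9080°.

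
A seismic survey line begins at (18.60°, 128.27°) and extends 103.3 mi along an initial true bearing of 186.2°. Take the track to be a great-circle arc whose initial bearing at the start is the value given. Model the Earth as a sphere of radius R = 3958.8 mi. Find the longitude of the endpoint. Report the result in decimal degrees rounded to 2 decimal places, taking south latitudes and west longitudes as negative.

δ = 103.3/3958.8 = 0.026094 rad (1.4951°).
With φ₁ = 18.60° = 0.324631 rad and θ = 186.2° = 3.249803 rad:
Applying the spherical law of cosines for sides, sin φ₂ = sin φ₁ cos δ + cos φ₁ sin δ cos θ = 0.294267, so φ₂ = 17.11°.
Δλ = atan2( sin θ sin δ cos φ₁ , cos δ − sin φ₁ sin φ₂ ) = atan2(-0.002671, 0.905800) = -0.002948 rad = -0.17°.
λ₂ = λ₁ + Δλ = 128.10°.

longitude 128.10°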